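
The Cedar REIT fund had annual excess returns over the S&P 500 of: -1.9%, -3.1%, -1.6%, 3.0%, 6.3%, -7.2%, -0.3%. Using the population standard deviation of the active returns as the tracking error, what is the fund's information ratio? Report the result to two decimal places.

r̄ = (-1.9 − 3.1 − 1.6 + 3 + 6.3 − 7.2 − 0.3) / 7 = -0.6857%
Σ(r − r̄)² = 113.1086; population σ = √(113.1086/7) = 4.0197%
IR = r̄ / tracking error = -0.6857 / 4.0197 = -0.1706

-0.17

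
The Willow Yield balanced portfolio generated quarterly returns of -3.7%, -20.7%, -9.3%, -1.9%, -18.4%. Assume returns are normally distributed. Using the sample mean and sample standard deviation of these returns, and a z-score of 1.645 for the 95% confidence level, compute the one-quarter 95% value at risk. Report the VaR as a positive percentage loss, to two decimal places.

24.75

r̄ = (-3.7 − 20.7 − 9.3 − 1.9 − 18.4) / 5 = -10.8000%
Σ(r − r̄)² = (-3.7 − (-10.8000))² + (-20.7 − (-10.8000))² + … = 287.6400
sample σ = √(287.6400 / 4) = √71.9100 = 8.4800%
VaR = −(r̄ − z·σ) = −(-10.8000 − 1.645 × 8.4800) = −(-24.7496) = 24.7496%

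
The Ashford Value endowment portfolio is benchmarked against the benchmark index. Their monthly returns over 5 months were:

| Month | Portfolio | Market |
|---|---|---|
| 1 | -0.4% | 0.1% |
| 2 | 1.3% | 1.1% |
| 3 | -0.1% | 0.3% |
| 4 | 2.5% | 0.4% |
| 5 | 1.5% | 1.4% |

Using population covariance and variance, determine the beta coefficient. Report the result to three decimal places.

r̄p = 0.9600%,  r̄m = 0.6600%
Cov = Σ(rp − r̄p)(rm − r̄m) / 5 = 0.2584
Var(rm) = Σ(rm − r̄m)² / 5 = 0.2504
β = Cov / Var = 0.2584 / 0.2504 = 1.0319

1.032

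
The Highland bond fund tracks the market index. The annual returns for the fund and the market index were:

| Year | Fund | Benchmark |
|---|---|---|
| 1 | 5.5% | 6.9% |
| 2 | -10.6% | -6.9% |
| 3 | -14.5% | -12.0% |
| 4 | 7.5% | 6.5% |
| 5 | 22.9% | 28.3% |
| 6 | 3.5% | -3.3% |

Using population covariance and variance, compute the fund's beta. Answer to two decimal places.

0.90

r̄p = 2.3833%,  r̄m = 3.2500%
Cov = Σ(rp − r̄p)(rm − r̄m) / 6 = 153.9808
Var(rm) = Σ(rm − r̄m)² / 6 = 171.6458
β = Cov / Var = 153.9808 / 171.6458 = 0.8971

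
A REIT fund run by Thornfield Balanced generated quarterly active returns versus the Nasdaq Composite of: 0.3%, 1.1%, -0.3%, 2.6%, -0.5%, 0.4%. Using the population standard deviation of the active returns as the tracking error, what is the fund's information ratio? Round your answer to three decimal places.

0.581

r̄ = (0.3 + 1.1 − 0.3 + 2.6 − 0.5 + 0.4) / 6 = 3.60 / 6 = 0.6000%
Σ(r − r̄)² = (0.3 − 0.6000)² + (1.1 − 0.6000)² + … = 6.4000
population σ = √(6.4000 / 6) = √1.0667 = 1.0328%
IR = r̄ / tracking error = 0.6000 / 1.0328 = 0.5809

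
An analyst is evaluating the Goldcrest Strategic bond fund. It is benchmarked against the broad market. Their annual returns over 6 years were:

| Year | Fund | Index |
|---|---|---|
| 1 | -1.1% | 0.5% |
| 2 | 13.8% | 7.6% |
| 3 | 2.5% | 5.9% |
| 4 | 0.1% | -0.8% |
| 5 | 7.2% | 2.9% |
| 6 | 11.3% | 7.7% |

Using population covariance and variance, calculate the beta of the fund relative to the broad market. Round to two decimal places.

1.39

r̄p = 5.6333%,  r̄m = 3.9667%
Cov = Σ(rp − r̄p)(rm − r̄m) / 6 = 15.4694
Var(rm) = Σ(rm − r̄m)² / 6 = 11.1256
β = Cov / Var = 15.4694 / 11.1256 = 1.3904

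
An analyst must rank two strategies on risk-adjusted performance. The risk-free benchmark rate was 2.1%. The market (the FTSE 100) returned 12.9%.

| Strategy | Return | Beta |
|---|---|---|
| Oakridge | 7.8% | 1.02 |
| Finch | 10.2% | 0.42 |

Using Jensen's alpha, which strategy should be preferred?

Oakridge: α = 7.8% − [2.1% + 1.02 × (12.9% − 2.1%)] = -5.316
Finch: α = 10.2% − [2.1% + 0.42 × (12.9% − 2.1%)] = 3.564
Highest: Finch (3.564).

Finch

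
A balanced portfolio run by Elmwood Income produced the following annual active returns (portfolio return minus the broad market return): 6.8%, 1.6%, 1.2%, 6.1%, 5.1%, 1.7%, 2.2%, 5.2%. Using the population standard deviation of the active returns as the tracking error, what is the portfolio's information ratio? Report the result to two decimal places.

μ = (6.8 + 1.6 + 1.2 + 6.1 + 5.1 + 1.7 + 2.2 + 5.2) / 8 = 3.7375%
Σ(r − μ)² = (6.8 − 3.7375)² + (1.6 − 3.7375)² + (1.2 − 3.7375)² + … = 36.4788
σ = √[36.4788 / 8] = 2.1354%
IR = μ / tracking error = 3.7375 / 2.1354 = 1.7503

1.75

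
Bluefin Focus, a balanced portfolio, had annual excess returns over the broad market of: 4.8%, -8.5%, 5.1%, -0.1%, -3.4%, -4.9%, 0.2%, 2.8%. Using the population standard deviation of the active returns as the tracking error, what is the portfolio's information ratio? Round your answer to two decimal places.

-0.11

μ = (4.8 − 8.5 + 5.1 − 0.1 − 3.4 − 4.9 + 0.2 + 2.8) / 8 = -0.5000%
Σ(r − μ)² = (4.8 − (-0.5000))² + (-8.5 − (-0.5000))² + … = 162.7600
σ = √[162.7600 / 8] = 4.5105%
IR = μ / tracking error = -0.5000 / 4.5105 = -0.1109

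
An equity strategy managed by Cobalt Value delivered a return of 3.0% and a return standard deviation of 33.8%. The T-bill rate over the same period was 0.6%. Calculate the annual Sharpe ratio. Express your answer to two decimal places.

Sharpe = (Rp − Rf) / σp = (3.0% − 0.6%) / 33.8% = 2.40% / 33.8% = 0.0710

0.07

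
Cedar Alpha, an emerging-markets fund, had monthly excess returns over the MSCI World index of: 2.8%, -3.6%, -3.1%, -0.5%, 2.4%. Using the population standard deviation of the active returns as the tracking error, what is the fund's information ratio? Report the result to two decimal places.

r̄ = (2.8 − 3.6 − 3.1 − 0.5 + 2.4) / 5 = -0.4000%
Σ(r − r̄)² = (2.8 − (-0.4000))² + (-3.6 − (-0.4000))² + (-3.1 − (-0.4000))² + … = 35.6200
population σ = √(35.6200 / 5) = √7.1240 = 2.6691%
IR = r̄ / tracking error = -0.4000 / 2.6691 = -0.1499

-0.15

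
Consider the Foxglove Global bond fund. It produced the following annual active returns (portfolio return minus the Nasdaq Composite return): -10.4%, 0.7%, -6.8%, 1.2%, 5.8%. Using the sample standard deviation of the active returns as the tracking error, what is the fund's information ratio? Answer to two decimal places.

Mean return r̄ = -9.50 / 5 = -1.9000%
Σ(r − r̄)² = (-10.4 − (-1.9000))² + (0.7 − (-1.9000))² + (-6.8 − (-1.9000))² + … = 171.9200
σ = √[171.9200 / 4] = 6.5559%
IR = r̄ / tracking error = -1.9000 / 6.5559 = -0.2898

-0.29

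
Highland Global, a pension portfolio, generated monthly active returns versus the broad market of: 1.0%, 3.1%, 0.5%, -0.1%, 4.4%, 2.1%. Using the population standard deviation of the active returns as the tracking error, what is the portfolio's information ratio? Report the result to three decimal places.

r̄ = (1 + 3.1 + 0.5 − 0.1 + 4.4 + 2.1) / 6 = 1.8333%
Population std dev = √[14.4733 / 6] = 1.5531%
IR = r̄ / tracking error = 1.8333 / 1.5531 = 1.1804

1.180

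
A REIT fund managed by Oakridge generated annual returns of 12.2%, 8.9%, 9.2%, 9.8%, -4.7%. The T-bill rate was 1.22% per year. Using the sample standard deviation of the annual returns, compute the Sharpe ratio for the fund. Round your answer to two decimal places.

0.87

r̄ = (12.2 + 8.9 + 9.2 + 9.8 − 4.7) / 5 = 35.40 / 5 = 7.0800%
Σ(r − r̄)² = (12.2 − 7.0800)² + (8.9 − 7.0800)² + … = 180.1880
sample σ = √(180.1880 / 4) = √45.0470 = 6.7117%
Sharpe = (r̄ − rf) / σ = (7.0800 − 1.22) / 6.7117 = 5.8600 / 6.7117 = 0.8731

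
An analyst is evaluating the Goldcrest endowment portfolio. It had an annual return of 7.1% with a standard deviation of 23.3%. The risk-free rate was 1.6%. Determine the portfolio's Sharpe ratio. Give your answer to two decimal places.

Sharpe = (Rp − Rf) / σp = (7.1% − 1.6%) / 23.3% = 5.50% / 23.3% = 0.2361

0.24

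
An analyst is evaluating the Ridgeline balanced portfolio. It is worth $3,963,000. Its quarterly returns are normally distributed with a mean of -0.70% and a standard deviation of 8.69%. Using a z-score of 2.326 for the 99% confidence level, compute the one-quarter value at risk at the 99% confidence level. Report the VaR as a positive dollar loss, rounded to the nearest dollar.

Return at the 99% tail: μ − z·σ = -0.70% − 2.326 × 8.69% = -0.7 − 20.21294 = -20.91294%
VaR = −(-20.91294%) × $3,963,000 = 20.91294% × $3,963,000 = $828,780

$828,780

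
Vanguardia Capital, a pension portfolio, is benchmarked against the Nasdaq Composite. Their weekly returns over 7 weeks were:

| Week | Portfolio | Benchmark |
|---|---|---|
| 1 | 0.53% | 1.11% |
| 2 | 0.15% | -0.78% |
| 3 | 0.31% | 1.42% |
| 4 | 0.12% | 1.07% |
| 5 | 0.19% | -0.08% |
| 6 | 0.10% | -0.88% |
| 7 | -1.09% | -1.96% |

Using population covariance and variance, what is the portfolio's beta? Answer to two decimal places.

0.32

r̄p = 0.0443%,  r̄m = -0.0143%
Cov = Σ(rp − r̄p)(rm − r̄m) / 7 = 0.4396
Var(rm) = Σ(rm − r̄m)² / 7 = 1.3747
β = Cov / Var = 0.4396 / 1.3747 = 0.3198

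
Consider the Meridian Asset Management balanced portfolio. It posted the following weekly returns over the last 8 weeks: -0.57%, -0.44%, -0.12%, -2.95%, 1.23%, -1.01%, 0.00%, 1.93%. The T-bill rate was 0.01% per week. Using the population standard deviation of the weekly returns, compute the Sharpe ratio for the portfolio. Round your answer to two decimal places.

Mean return r̄ = -1.930 / 8 = -0.2413%
Population std dev = √[15.0277 / 8] = 1.3706%
Sharpe = (r̄ − rf) / σ = (-0.2413 − 0.01) / 1.3706 = -0.2513 / 1.3706 = -0.1834

-0.18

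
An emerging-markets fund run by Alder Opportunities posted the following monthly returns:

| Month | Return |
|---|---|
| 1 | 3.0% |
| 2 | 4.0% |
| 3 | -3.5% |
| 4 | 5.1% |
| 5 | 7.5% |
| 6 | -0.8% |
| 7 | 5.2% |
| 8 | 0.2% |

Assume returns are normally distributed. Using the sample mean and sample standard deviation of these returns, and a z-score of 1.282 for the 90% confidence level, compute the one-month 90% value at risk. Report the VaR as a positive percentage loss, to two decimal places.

2.10

μ = (3 + 4 − 3.5 + 5.1 + 7.5 − 0.8 + 5.2 + 0.2) / 8 = 2.5875%
Σ(r − μ)² = (3 − 2.5875)² + (4 − 2.5875)² + (-3.5 − 2.5875)² + … = 93.6688
σ = √[93.6688 / 7] = 3.6580%
VaR = −(μ − z·σ) = −(2.5875 − 1.282 × 3.6580) = −(-2.1021) = 2.1021%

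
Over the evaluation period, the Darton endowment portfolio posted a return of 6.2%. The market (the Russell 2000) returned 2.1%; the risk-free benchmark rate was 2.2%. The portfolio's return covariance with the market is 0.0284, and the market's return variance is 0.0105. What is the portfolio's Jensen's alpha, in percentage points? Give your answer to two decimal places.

β = Cov / Var = 0.0284 / 0.0105 = 2.7048
E[R] = Rf + β(Rm − Rf) = 2.2% + 2.7048 × (2.1% − 2.2%) = 1.9295%
α = Rp − E[R] = 6.2% − 1.9295% = 4.2705

4.27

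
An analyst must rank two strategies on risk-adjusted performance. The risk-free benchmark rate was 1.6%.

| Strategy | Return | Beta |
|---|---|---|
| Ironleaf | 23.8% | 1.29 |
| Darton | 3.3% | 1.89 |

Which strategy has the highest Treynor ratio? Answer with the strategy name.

Ironleaf

Ironleaf: Treynor = (23.8% − 1.6%) / 1.29 = 17.209
Darton: Treynor = (3.3% − 1.6%) / 1.89 = 0.899
Highest: Ironleaf (17.209).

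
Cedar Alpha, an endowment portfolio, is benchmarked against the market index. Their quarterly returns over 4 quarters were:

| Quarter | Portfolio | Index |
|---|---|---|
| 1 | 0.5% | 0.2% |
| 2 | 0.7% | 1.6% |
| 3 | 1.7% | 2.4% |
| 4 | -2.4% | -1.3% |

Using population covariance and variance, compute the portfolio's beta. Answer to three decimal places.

1.014

r̄p = 0.1250%,  r̄m = 0.7250%
Cov = Σ(rp − r̄p)(rm − r̄m) / 4 = 2.0144
Var(rm) = Σ(rm − r̄m)² / 4 = 1.9869
β = Cov / Var = 2.0144 / 1.9869 = 1.0138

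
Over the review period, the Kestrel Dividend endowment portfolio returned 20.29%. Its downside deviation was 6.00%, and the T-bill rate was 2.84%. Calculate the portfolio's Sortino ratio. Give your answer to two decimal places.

Sortino = (Rp − Rf) / σd = (20.29% − 2.84%) / 6.00% = 17.45% / 6.00% = 2.9083

2.91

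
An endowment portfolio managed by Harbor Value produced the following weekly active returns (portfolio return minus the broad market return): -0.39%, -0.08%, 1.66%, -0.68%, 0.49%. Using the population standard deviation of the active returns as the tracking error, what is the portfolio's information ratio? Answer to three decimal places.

0.242

μ = (-0.39 − 0.08 + 1.66 − 0.68 + 0.49) / 5 = 0.2000%
Σ(r − μ)² = 3.4166; population σ = √(3.4166/5) = 0.8266%
IR = μ / tracking error = 0.2000 / 0.8266 = 0.2420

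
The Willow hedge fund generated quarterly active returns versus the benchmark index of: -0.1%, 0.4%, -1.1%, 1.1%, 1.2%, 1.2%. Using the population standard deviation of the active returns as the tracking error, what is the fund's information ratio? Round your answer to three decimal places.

r̄ = (-0.1 + 0.4 − 1.1 + 1.1 + 1.2 + 1.2) / 6 = 0.4500%
Population σ = √[Σ(r − r̄)² / 6] = √[4.2550 / 6] = √0.7092 = 0.8421%
IR = r̄ / tracking error = 0.4500 / 0.8421 = 0.5344

0.534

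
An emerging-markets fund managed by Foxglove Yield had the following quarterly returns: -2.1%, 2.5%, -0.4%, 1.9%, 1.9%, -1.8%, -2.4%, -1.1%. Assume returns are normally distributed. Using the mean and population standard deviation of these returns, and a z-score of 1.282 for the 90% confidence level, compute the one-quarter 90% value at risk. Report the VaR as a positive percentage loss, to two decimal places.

Mean return r̄ = -1.50 / 8 = -0.1875%
Σ(r − r̄)² = (-2.1 − (-0.1875))² + (2.5 − (-0.1875))² + (-0.4 − (-0.1875))² + … = 27.9688
σ = √[27.9688 / 8] = 1.8698%
VaR = −(r̄ − z·σ) = −(-0.1875 − 1.282 × 1.8698) = −(-2.5846) = 2.5846%

2.58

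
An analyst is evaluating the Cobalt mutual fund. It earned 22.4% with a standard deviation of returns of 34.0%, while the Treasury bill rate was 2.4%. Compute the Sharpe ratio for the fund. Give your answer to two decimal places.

0.59

Sharpe = (Rp − Rf) / σp = (22.4% − 2.4%) / 34.0% = 20.00% / 34.0% = 0.5882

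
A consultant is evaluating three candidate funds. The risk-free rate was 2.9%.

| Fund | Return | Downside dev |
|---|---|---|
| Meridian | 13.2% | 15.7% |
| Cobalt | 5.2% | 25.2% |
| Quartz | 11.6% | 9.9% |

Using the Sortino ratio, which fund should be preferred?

Quartz

Meridian: Sortino ratio = (13.2% − 2.9%) / 15.7% = 0.656
Cobalt: Sortino ratio = (5.2% − 2.9%) / 25.2% = 0.091
Quartz: Sortino ratio = (11.6% − 2.9%) / 9.9% = 0.879
Highest: Quartz (0.879).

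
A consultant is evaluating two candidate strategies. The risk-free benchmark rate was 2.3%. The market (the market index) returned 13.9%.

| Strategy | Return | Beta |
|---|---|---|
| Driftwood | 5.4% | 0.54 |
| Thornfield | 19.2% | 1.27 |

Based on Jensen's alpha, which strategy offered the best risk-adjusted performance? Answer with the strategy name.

Thornfield

Driftwood: α = 5.4% − [2.3% + 0.54 × (13.9% − 2.3%)] = -3.164
Thornfield: α = 19.2% − [2.3% + 1.27 × (13.9% − 2.3%)] = 2.168
Highest: Thornfield (2.168).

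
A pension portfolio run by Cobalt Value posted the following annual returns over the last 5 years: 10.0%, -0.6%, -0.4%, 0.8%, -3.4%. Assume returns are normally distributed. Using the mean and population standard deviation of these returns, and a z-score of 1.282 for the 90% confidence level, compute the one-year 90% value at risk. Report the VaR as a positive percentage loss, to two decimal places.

r̄ = (10 − 0.6 − 0.4 + 0.8 − 3.4) / 5 = 6.40 / 5 = 1.2800%
Population std dev = √[104.5280 / 5] = 4.5723%
VaR = −(r̄ − z·σ) = −(1.2800 − 1.282 × 4.5723) = −(-4.5817) = 4.5817%

4.58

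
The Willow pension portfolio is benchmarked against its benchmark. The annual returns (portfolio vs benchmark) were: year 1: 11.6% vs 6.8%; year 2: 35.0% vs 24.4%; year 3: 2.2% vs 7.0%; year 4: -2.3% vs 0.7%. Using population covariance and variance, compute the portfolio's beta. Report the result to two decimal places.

1.58

r̄p = 11.6250%,  r̄m = 9.7250%
Cov = Σ(rp − r̄p)(rm − r̄m) / 4 = 123.6144
Var(rm) = Σ(rm − r̄m)² / 4 = 78.1969
β = Cov / Var = 123.6144 / 78.1969 = 1.5808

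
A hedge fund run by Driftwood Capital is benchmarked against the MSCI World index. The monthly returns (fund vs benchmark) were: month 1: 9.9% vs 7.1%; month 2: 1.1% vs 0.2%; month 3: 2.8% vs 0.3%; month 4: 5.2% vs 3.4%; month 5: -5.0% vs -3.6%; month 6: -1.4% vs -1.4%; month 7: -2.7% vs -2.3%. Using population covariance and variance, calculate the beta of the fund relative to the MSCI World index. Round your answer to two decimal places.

r̄p = 1.4143%,  r̄m = 0.5286%
Cov = Σ(rp − r̄p)(rm − r̄m) / 7 = 15.7096
Var(rm) = Σ(rm − r̄m)² / 7 = 11.4792
β = Cov / Var = 15.7096 / 11.4792 = 1.3685

1.37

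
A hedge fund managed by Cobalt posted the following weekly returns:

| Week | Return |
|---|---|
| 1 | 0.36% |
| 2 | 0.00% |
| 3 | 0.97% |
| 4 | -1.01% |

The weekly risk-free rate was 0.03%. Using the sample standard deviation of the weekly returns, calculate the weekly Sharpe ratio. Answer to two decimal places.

0.06

r̄ = (0.36 + 0 + 0.97 − 1.01) / 4 = 0.0800%
Σ(r − r̄)² = (0.36 − 0.0800)² + (0 − 0.0800)² + (0.97 − 0.0800)² + … = 2.0650
σ = √[2.0650 / 3] = 0.8297%
Sharpe = (r̄ − rf) / σ = (0.0800 − 0.03) / 0.8297 = 0.0500 / 0.8297 = 0.0603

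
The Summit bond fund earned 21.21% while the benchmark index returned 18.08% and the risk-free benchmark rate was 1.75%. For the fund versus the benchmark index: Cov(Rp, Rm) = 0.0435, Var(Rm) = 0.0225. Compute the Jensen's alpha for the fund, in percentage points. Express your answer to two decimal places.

β = Cov / Var = 0.0435 / 0.0225 = 1.9333
E[R] = Rf + β(Rm − Rf) = 1.75% + 1.9333 × (18.08% − 1.75%) = 33.3208%
α = Rp − E[R] = 21.21% − 33.3208% = -12.1108

-12.11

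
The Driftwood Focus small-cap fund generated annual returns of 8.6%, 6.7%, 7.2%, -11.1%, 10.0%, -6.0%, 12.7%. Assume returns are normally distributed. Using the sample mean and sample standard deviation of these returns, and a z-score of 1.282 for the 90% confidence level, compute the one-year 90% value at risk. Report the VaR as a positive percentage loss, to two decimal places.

μ = (8.6 + 6.7 + 7.2 − 11.1 + 10 − 6 + 12.7) / 7 = 28.10 / 7 = 4.0143%
Sample std dev = √[478.3886 / 6] = 8.9292%
VaR = −(μ − z·σ) = −(4.0143 − 1.282 × 8.9292) = −(-7.4329) = 7.4329%

7.43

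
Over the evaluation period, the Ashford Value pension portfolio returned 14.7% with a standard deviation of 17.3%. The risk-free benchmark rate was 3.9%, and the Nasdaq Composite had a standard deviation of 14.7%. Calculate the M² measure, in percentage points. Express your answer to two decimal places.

13.08

Sharpe = (Rp − Rf) / σp = (14.7% − 3.9%) / 17.3% = 0.6243
M² = Rf + Sharpe × σm = 3.9% + 0.6243 × 14.7% = 13.0772%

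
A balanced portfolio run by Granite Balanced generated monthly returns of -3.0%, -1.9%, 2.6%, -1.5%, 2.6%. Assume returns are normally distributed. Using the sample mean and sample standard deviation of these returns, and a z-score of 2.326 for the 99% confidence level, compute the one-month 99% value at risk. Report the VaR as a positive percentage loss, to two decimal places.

6.40

Mean return r̄ = -1.20 / 5 = -0.2400%
Σ(r − r̄)² = (-3 − (-0.2400))² + (-1.9 − (-0.2400))² + … = 28.0920
sample σ = √(28.0920 / 4) = √7.0230 = 2.6501%
VaR = −(r̄ − z·σ) = −(-0.2400 − 2.326 × 2.6501) = −(-6.4041) = 6.4041%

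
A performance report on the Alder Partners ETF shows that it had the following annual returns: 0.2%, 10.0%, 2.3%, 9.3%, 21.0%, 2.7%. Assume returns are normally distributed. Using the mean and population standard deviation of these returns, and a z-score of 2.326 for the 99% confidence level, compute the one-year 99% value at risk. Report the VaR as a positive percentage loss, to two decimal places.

r̄ = (0.2 + 10 + 2.3 + 9.3 + 21 + 2.7) / 6 = 45.50 / 6 = 7.5833%
Population σ = √[Σ(r − r̄)² / 6] = √[295.0683 / 6] = √49.1781 = 7.0127%
VaR = −(r̄ − z·σ) = −(7.5833 − 2.326 × 7.0127) = −(-8.7282) = 8.7282%

8.73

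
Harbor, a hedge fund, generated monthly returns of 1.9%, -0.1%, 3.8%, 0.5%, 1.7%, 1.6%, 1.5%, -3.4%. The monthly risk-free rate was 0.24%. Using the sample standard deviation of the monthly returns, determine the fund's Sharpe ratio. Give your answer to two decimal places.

0.33

Mean return r̄ = 7.50 / 8 = 0.9375%
Sample std dev = √[30.5388 / 7] = 2.0887%
Sharpe = (r̄ − rf) / σ = (0.9375 − 0.24) / 2.0887 = 0.6975 / 2.0887 = 0.3339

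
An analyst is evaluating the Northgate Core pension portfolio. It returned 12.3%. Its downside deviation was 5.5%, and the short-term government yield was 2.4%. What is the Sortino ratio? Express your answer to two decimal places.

Sortino = (Rp − Rf) / σd = (12.3% − 2.4%) / 5.5% = 9.90% / 5.5% = 1.8000

1.80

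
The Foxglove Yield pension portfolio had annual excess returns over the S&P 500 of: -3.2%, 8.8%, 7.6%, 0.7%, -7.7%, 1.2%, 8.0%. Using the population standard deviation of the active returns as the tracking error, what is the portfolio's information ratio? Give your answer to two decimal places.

Mean return r̄ = 15.40 / 7 = 2.2000%
Σ(r − r̄)² = 236.7800; population σ = √(236.7800/7) = 5.8160%
IR = r̄ / tracking error = 2.2000 / 5.8160 = 0.3783

0.38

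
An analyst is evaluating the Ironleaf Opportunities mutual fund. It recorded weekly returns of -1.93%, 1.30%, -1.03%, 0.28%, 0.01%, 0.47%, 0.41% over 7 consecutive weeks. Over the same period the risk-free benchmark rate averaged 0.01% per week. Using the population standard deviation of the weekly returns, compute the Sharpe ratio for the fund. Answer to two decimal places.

-0.08

r̄ = (-1.93 + 1.3 − 1.03 + 0.28 + 0.01 + 0.47 + 0.41) / 7 = -0.0700%
Population σ = √[Σ(r − r̄)² / 7] = √[6.9090 / 7] = √0.9870 = 0.9935%
Sharpe = (r̄ − rf) / σ = (-0.0700 − 0.01) / 0.9935 = -0.0800 / 0.9935 = -0.0805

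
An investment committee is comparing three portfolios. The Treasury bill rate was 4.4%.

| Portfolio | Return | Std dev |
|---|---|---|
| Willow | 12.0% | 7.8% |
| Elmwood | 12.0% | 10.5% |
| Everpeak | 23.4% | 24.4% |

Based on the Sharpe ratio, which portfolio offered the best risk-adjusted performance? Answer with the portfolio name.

Willow

Willow: Sharpe ratio = (12.0% − 4.4%) / 7.8% = 0.974
Elmwood: Sharpe ratio = (12.0% − 4.4%) / 10.5% = 0.724
Everpeak: Sharpe ratio = (23.4% − 4.4%) / 24.4% = 0.779
Highest: Willow (0.974).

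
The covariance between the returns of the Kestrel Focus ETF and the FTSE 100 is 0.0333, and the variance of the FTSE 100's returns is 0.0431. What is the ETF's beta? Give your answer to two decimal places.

β = Cov(Rp, Rm) / Var(Rm) = 0.0333 / 0.0431 = 0.7726

0.77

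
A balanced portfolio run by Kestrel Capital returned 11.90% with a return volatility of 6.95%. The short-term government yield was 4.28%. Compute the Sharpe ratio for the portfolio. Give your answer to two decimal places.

Sharpe = (Rp − Rf) / σp = (11.90% − 4.28%) / 6.95% = 7.62% / 6.95% = 1.0964

1.10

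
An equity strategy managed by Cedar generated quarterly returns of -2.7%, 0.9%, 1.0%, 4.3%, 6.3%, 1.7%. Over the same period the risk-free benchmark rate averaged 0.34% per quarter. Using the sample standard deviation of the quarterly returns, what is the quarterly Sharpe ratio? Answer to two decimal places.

0.51

μ = (-2.7 + 0.9 + 1 + 4.3 + 6.3 + 1.7) / 6 = 1.9167%
Sample std dev = √[48.1283 / 5] = 3.1025%
Sharpe = (μ − rf) / σ = (1.9167 − 0.34) / 3.1025 = 1.5767 / 3.1025 = 0.5082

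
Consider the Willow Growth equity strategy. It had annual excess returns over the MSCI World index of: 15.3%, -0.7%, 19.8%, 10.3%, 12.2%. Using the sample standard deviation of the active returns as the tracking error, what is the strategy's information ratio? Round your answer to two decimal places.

μ = (15.3 − 0.7 + 19.8 + 10.3 + 12.2) / 5 = 56.90 / 5 = 11.3800%
Σ(r − μ)² = (15.3 − 11.3800)² + (-0.7 − 11.3800)² + … = 234.0280
sample σ = √(234.0280 / 4) = √58.5070 = 7.6490%
IR = μ / tracking error = 11.3800 / 7.6490 = 1.4878

1.49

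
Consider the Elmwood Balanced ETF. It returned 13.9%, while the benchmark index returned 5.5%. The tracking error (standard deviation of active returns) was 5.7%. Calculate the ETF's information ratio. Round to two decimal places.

1.47

IR = (Rp − Rb) / TE = (13.9% − 5.5%) / 5.7% = 8.40% / 5.7% = 1.4737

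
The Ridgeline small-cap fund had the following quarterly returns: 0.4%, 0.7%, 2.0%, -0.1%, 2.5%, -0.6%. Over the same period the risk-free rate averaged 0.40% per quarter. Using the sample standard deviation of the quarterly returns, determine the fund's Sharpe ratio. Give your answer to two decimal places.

Mean return μ = 4.90 / 6 = 0.8167%
Σ(r − μ)² = (0.4 − 0.8167)² + (0.7 − 0.8167)² + (2 − 0.8167)² + … = 7.2683
sample σ = √(7.2683 / 5) = √1.4537 = 1.2057%
Sharpe = (μ − rf) / σ = (0.8167 − 0.4) / 1.2057 = 0.4167 / 1.2057 = 0.3456

0.35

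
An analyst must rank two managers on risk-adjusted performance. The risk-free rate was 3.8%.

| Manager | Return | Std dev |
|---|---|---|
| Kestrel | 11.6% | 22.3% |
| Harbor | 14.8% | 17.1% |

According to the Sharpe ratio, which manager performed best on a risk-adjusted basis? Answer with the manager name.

Harbor

Kestrel: Sharpe ratio = (11.6% − 3.8%) / 22.3% = 0.350
Harbor: Sharpe ratio = (14.8% − 3.8%) / 17.1% = 0.643
Highest: Harbor (0.643).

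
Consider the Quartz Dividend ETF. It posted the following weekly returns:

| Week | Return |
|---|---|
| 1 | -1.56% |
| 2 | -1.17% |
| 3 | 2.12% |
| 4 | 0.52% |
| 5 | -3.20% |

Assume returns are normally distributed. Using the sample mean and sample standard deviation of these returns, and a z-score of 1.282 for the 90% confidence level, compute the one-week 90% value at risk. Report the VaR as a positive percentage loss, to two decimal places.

3.27

Mean return μ = -3.290 / 5 = -0.6580%
Sample std dev = √[16.6425 / 4] = 2.0398%
VaR = −(μ − z·σ) = −(-0.6580 − 1.282 × 2.0398) = −(-3.2730) = 3.2730%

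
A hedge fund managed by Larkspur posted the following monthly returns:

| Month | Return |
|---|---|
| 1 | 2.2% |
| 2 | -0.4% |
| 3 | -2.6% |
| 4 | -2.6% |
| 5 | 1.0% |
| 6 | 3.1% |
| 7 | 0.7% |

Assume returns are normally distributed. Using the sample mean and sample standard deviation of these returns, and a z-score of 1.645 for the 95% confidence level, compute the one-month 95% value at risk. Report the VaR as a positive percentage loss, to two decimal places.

r̄ = (2.2 − 0.4 − 2.6 − 2.6 + 1 + 3.1 + 0.7) / 7 = 1.40 / 7 = 0.2000%
Sample std dev = √[29.3400 / 6] = 2.2113%
VaR = −(r̄ − z·σ) = −(0.2000 − 1.645 × 2.2113) = −(-3.4376) = 3.4376%

3.44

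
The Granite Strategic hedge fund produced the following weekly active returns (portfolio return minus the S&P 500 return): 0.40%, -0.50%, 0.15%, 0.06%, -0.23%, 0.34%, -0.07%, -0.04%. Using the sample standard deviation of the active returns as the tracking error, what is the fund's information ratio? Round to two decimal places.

0.05

r̄ = (0.4 − 0.5 + 0.15 + 0.06 − 0.23 + 0.34 − 0.07 − 0.04) / 8 = 0.0138%
Σ(r − r̄)² = 0.6096; sample σ = √(0.6096/7) = 0.2951%
IR = r̄ / tracking error = 0.0138 / 0.2951 = 0.0468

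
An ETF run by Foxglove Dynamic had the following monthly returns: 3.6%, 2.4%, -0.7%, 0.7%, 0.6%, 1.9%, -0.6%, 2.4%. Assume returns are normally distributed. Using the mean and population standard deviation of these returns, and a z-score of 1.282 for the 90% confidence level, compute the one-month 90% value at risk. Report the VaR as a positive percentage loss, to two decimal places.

r̄ = (3.6 + 2.4 − 0.7 + 0.7 + 0.6 + 1.9 − 0.6 + 2.4) / 8 = 10.30 / 8 = 1.2875%
Σ(r − r̄)² = (3.6 − 1.2875)² + (2.4 − 1.2875)² + (-0.7 − 1.2875)² + … = 16.5288
population σ = √(16.5288 / 8) = √2.0661 = 1.4374%
VaR = −(r̄ − z·σ) = −(1.2875 − 1.282 × 1.4374) = −(-0.5552) = 0.5552%

0.56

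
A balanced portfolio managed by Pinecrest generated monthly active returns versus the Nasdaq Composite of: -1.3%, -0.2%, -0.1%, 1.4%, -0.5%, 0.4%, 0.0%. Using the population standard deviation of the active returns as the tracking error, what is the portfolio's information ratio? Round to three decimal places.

Mean return μ = -0.30 / 7 = -0.0429%
Population std dev = √[4.0971 / 7] = 0.7650%
IR = μ / tracking error = -0.0429 / 0.7650 = -0.0561

-0.056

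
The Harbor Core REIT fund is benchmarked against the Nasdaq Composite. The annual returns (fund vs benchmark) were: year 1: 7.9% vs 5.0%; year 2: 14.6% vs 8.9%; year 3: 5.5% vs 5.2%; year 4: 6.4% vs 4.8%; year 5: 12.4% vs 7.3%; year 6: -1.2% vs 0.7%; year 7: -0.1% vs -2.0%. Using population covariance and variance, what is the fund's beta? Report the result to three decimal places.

1.473

r̄p = 6.5000%,  r̄m = 4.2714%
Cov = Σ(rp − r̄p)(rm − r̄m) / 7 = 17.7557
Var(rm) = Σ(rm − r̄m)² / 7 = 12.0506
β = Cov / Var = 17.7557 / 12.0506 = 1.4734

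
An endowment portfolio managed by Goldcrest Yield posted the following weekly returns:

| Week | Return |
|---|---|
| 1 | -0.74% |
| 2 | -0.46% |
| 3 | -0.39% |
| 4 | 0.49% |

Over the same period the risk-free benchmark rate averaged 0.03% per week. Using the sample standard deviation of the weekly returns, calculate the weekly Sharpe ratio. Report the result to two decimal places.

Mean return r̄ = -1.100 / 4 = -0.2750%
Σ(r − r̄)² = (-0.74 − (-0.2750))² + (-0.46 − (-0.2750))² + (-0.39 − (-0.2750))² + … = 0.8489
σ = √[0.8489 / 3] = 0.5319%
Sharpe = (r̄ − rf) / σ = (-0.2750 − 0.03) / 0.5319 = -0.3050 / 0.5319 = -0.5734

-0.57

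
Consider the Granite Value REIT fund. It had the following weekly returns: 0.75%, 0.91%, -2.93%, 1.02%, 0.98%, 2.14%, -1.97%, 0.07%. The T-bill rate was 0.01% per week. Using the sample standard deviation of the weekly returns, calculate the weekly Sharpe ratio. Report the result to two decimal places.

μ = (0.75 + 0.91 − 2.93 + 1.02 + 0.98 + 2.14 − 1.97 + 0.07) / 8 = 0.970 / 8 = 0.1213%
Σ(r − μ)² = (0.75 − 0.1213)² + (0.91 − 0.1213)² + … = 20.3241
sample σ = √(20.3241 / 7) = √2.9034 = 1.7039%
Sharpe = (μ − rf) / σ = (0.1213 − 0.01) / 1.7039 = 0.1113 / 1.7039 = 0.0653

0.07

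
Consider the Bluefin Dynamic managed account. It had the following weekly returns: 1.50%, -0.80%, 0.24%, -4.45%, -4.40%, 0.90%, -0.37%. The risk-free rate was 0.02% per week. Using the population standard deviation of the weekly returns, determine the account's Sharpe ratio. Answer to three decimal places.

r̄ = (1.5 − 0.8 + 0.24 − 4.45 − 4.4 + 0.9 − 0.37) / 7 = -1.0543%
Population std dev = √[35.2764 / 7] = 2.2449%
Sharpe = (r̄ − rf) / σ = (-1.0543 − 0.02) / 2.2449 = -1.0743 / 2.2449 = -0.4786

-0.479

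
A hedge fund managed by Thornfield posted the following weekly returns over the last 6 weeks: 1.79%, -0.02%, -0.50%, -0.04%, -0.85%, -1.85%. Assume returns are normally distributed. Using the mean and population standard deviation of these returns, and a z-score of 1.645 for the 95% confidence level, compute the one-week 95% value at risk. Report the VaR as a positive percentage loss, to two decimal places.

2.05

μ = (1.79 − 0.02 − 0.5 − 0.04 − 0.85 − 1.85) / 6 = -1.470 / 6 = -0.2450%
Σ(r − μ)² = 7.2410; population σ = √(7.2410/6) = 1.0986%
VaR = −(μ − z·σ) = −(-0.2450 − 1.645 × 1.0986) = −(-2.0522) = 2.0522%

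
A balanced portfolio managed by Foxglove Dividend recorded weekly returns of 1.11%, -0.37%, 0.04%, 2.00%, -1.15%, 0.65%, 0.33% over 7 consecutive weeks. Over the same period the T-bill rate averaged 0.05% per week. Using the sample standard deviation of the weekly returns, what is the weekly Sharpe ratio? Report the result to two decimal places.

0.32

r̄ = (1.11 − 0.37 + 0.04 + 2 − 1.15 + 0.65 + 0.33) / 7 = 2.610 / 7 = 0.3729%
Sample std dev = √[6.2513 / 6] = 1.0207%
Sharpe = (r̄ − rf) / σ = (0.3729 − 0.05) / 1.0207 = 0.3229 / 1.0207 = 0.3164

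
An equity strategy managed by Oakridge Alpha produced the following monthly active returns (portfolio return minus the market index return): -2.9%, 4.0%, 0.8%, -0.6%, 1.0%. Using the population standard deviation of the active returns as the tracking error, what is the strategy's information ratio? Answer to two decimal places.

r̄ = (-2.9 + 4 + 0.8 − 0.6 + 1) / 5 = 2.30 / 5 = 0.4600%
Population std dev = √[25.3520 / 5] = 2.2518%
IR = r̄ / tracking error = 0.4600 / 2.2518 = 0.2043

0.20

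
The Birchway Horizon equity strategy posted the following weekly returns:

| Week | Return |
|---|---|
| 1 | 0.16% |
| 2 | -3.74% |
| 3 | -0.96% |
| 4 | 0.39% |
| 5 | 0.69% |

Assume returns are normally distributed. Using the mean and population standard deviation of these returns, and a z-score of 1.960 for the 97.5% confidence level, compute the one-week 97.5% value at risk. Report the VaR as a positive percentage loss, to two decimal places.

3.87

μ = (0.16 − 3.74 − 0.96 + 0.39 + 0.69) / 5 = -0.6920%
Population σ = √[Σ(r − μ)² / 5] = √[13.1687 / 5] = √2.6337 = 1.6229%
VaR = −(μ − z·σ) = −(-0.6920 − 1.960 × 1.6229) = −(-3.8729) = 3.8729%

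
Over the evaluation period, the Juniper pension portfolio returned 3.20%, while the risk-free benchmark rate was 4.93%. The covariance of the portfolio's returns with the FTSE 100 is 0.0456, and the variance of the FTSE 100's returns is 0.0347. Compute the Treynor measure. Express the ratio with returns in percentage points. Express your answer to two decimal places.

β = Cov / Var = 0.0456 / 0.0347 = 1.3141
Treynor = (Rp − Rf) / β = (3.20% − 4.93%) / 1.3141 = -1.73 / 1.3141 = -1.3165

-1.32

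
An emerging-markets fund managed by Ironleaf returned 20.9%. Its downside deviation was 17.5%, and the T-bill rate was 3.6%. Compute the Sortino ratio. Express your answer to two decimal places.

Sortino = (Rp − Rf) / σd = (20.9% − 3.6%) / 17.5% = 17.30% / 17.5% = 0.9886

0.99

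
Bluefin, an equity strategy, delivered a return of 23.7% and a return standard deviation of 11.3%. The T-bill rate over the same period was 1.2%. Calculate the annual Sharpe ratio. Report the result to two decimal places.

1.99

Sharpe = (Rp − Rf) / σp = (23.7% − 1.2%) / 11.3% = 22.50% / 11.3% = 1.9912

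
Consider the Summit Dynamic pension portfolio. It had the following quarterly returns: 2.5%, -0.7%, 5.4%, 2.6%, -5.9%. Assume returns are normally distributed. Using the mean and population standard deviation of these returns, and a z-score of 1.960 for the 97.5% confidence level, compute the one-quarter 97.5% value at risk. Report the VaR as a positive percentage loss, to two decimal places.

r̄ = (2.5 − 0.7 + 5.4 + 2.6 − 5.9) / 5 = 3.90 / 5 = 0.7800%
Σ(r − r̄)² = 74.4280; population σ = √(74.4280/5) = 3.8582%
VaR = −(r̄ − z·σ) = −(0.7800 − 1.960 × 3.8582) = −(-6.7821) = 6.7821%

6.78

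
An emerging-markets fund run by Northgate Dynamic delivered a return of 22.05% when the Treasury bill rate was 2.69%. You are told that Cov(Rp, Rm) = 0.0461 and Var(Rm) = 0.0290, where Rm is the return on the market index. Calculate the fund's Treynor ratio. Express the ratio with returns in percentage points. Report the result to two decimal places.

12.18

β = Cov / Var = 0.0461 / 0.0290 = 1.5897
Treynor = (Rp − Rf) / β = (22.05% − 2.69%) / 1.5897 = 19.36 / 1.5897 = 12.1784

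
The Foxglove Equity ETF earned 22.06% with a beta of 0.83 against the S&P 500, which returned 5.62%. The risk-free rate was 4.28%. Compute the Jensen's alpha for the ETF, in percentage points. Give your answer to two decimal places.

16.67

CAPM expected return = Rf + β(Rm − Rf) = 4.28% + 0.83 × (5.62% − 4.28%) = 4.28 + 0.83 × 1.34 = 5.3922%
Jensen's α = Rp − E[R] = 22.06% − 5.3922% = 16.6678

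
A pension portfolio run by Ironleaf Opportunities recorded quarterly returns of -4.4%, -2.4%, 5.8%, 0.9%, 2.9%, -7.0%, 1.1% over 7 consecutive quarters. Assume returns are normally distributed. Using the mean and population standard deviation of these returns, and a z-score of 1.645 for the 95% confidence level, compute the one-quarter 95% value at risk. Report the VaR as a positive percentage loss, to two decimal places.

μ = (-4.4 − 2.4 + 5.8 + 0.9 + 2.9 − 7 + 1.1) / 7 = -3.10 / 7 = -0.4429%
Population σ = √[Σ(r − μ)² / 7] = √[116.8171 / 7] = √16.6882 = 4.0851%
VaR = −(μ − z·σ) = −(-0.4429 − 1.645 × 4.0851) = −(-7.1629) = 7.1629%

7.16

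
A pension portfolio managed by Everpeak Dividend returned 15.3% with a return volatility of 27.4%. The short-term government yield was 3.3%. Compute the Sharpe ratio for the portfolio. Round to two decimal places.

Sharpe = (Rp − Rf) / σp = (15.3% − 3.3%) / 27.4% = 12.00% / 27.4% = 0.4380

0.44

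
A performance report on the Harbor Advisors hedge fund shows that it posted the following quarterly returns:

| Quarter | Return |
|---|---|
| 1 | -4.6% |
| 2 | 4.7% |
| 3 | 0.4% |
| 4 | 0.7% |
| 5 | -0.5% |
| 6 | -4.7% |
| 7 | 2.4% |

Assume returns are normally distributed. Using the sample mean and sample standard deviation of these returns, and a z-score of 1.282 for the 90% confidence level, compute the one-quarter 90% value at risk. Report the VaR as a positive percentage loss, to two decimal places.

4.66

r̄ = (-4.6 + 4.7 + 0.4 + 0.7 − 0.5 − 4.7 + 2.4) / 7 = -1.60 / 7 = -0.2286%
Σ(r − r̄)² = (-4.6 − (-0.2286))² + (4.7 − (-0.2286))² + … = 71.6343
sample σ = √(71.6343 / 6) = √11.9391 = 3.4553%
VaR = −(r̄ − z·σ) = −(-0.2286 − 1.282 × 3.4553) = −(-4.6583) = 4.6583%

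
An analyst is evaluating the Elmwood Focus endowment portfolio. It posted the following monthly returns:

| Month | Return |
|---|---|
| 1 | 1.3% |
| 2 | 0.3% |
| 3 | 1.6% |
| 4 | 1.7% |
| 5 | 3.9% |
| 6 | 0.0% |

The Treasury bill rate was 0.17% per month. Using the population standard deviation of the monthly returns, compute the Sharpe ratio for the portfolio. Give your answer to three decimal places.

1.029

r̄ = (1.3 + 0.3 + 1.6 + 1.7 + 3.9 + 0) / 6 = 8.80 / 6 = 1.4667%
Population σ = √[Σ(r − r̄)² / 6] = √[9.5333 / 6] = √1.5889 = 1.2605%
Sharpe = (r̄ − rf) / σ = (1.4667 − 0.17) / 1.2605 = 1.2967 / 1.2605 = 1.0287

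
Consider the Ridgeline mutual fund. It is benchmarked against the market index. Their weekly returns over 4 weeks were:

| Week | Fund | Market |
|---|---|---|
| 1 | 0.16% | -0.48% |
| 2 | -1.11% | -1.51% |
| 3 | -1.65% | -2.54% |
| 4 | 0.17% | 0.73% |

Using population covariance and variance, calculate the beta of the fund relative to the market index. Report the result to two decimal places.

r̄p = -0.6075%,  r̄m = -0.9500%
Cov = Σ(rp − r̄p)(rm − r̄m) / 4 = 0.9015
Var(rm) = Σ(rm − r̄m)² / 4 = 1.4713
β = Cov / Var = 0.9015 / 1.4713 = 0.6127

0.61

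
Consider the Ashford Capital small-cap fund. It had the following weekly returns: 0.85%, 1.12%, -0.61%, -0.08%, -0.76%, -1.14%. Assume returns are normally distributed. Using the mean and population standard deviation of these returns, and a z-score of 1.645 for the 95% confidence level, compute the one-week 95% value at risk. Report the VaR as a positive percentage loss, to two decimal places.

1.47

r̄ = (0.85 + 1.12 − 0.61 − 0.08 − 0.76 − 1.14) / 6 = -0.620 / 6 = -0.1033%
Population std dev = √[4.1685 / 6] = 0.8335%
VaR = −(r̄ − z·σ) = −(-0.1033 − 1.645 × 0.8335) = −(-1.4744) = 1.4744%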